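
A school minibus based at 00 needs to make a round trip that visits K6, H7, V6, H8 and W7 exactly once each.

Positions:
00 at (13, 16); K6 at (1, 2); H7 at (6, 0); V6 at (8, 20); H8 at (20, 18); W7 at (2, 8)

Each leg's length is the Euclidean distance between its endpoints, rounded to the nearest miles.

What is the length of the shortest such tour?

There are 60 distinct closed tours to check (reversals are equivalent).
00 → K6 → H7 → V6 → H8 → W7 → 00: 18+5+20+12+21+14 = 90
00 → K6 → H7 → V6 → W7 → H8 → 00: 18+5+20+13+21+7 = 84
00 → K6 → H7 → H8 → V6 → W7 → 00: 18+5+23+12+13+14 = 85
00 → K6 → H7 → H8 → W7 → V6 → 00: 18+5+23+21+13+6 = 86
00 → K6 → H7 → W7 → V6 → H8 → 00: 18+5+9+13+12+7 = 64
00 → K6 → H7 → W7 → H8 → V6 → 00: 18+5+9+21+12+6 = 71
00 → K6 → V6 → H7 → H8 → W7 → 00: 18+19+20+23+21+14 = 115
00 → K6 → V6 → H7 → W7 → H8 → 00: 18+19+20+9+21+7 = 94
00 → K6 → V6 → H8 → H7 → W7 → 00: 18+19+12+23+9+14 = 95
00 → K6 → V6 → H8 → W7 → H7 → 00: 18+19+12+21+9+17 = 96
00 → K6 → V6 → W7 → H7 → H8 → 00: 18+19+13+9+23+7 = 89
00 → K6 → V6 → W7 → H8 → H7 → 00: 18+19+13+21+23+17 = 111
00 → K6 → H8 → H7 → V6 → W7 → 00: 18+25+23+20+13+14 = 113
00 → K6 → H8 → H7 → W7 → V6 → 00: 18+25+23+9+13+6 = 94
… (46 more)
00 → H7 → K6 → W7 → V6 → H8 → 00: 17+5+6+13+12+7 = 60  ← best
The minimum is 60.
One optimal route: 00 → H7 → K6 → W7 → V6 → H8 → 00 (or its reverse).

Shortest round trip = 60 miles.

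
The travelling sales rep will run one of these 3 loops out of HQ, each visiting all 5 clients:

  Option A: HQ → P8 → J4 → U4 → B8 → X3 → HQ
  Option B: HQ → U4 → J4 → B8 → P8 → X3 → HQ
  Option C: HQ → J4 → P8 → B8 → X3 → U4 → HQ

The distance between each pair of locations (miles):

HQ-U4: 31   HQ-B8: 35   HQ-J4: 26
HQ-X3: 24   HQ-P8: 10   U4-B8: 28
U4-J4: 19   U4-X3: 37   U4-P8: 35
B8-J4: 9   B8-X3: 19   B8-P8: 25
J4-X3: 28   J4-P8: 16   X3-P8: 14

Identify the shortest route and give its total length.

Option A: 10 + 16 + 19 + 28 + 19 + 24 = 116
Option B: 31 + 19 + 9 + 25 + 14 + 24 = 122
Option C: 26 + 16 + 25 + 19 + 37 + 31 = 154

Shortest is Option A, total 116 miles.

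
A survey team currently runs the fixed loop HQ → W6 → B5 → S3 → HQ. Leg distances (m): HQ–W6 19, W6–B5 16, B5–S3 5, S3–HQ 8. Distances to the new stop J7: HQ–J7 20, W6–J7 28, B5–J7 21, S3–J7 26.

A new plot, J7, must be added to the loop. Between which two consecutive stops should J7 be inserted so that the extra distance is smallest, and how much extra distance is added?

Insertion cost between consecutive stops i–j is d(i,J7) + d(J7,j) − d(i,j):
  between HQ and W6: 20 + 28 − 19 = 29
  between W6 and B5: 28 + 21 − 16 = 33
  between B5 and S3: 21 + 26 − 5 = 42
  between S3 and HQ: 26 + 20 − 8 = 38
Cheapest insertion is between HQ and W6, adding 29.
New total = 48 + 29 = 77.

Adding 29 m by placing J7 on the HQ–W6 leg.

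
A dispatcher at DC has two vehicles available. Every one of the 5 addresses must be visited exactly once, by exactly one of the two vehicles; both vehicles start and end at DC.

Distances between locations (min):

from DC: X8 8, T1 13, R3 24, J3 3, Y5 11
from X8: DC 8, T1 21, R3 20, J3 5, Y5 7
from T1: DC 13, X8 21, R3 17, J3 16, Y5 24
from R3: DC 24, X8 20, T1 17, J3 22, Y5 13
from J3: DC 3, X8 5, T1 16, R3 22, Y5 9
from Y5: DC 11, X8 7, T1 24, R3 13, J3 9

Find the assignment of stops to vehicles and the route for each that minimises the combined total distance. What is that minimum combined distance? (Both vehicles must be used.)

Check every non-empty split of the stops between the two vehicles; for each half take its own optimal tour:
  {X8} + {T1, R3, J3, Y5}: 16 + 55 = 71
  {T1} + {X8, R3, J3, Y5}: 26 + 52 = 78
  {X8, T1} + {R3, J3, Y5}: 42 + 49 = 91
  {R3} + {X8, T1, J3, Y5}: 48 + 52 = 100
  {X8, R3} + {T1, J3, Y5}: 52 + 49 = 101
  {T1, R3} + {X8, J3, Y5}: 54 + 26 = 80
  … (15 splits in total)
  {J3} + {X8, T1, R3, Y5}: 6 + 58 = 64  ← best
Best: vehicle 1 DC → J3 → DC = 6; vehicle 2 DC → X8 → Y5 → R3 → T1 → DC = 58; combined 64.

Minimum combined distance: 64 min.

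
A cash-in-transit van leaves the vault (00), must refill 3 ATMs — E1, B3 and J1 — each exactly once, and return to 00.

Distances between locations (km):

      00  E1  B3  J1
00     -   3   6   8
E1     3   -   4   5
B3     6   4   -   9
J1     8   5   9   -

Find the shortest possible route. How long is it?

With 3 stops there are 3!/2 = 3 distinct round trips (a route and its reverse cost the same).
00 - E1 - B3 - J1 - 00: 3+4+9+8 = 24
00 - E1 - J1 - B3 - 00: 3+5+9+6 = 23
00 - B3 - E1 - J1 - 00: 6+4+5+8 = 23
The minimum is 23.
One optimal route: 00 → E1 → J1 → B3 → 00 (or its reverse).

Shortest round trip = 23 km.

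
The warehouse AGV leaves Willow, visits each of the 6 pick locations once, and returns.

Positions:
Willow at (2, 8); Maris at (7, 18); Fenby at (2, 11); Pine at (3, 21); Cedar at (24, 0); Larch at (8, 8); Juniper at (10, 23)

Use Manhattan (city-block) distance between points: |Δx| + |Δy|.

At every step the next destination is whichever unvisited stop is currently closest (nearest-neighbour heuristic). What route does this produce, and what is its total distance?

106 along Willow → Fenby → Larch → Maris → Pine → Juniper → Cedar → Willow.

Willow → [Fenby:3 / Larch:6 / Pine:14 / Maris:15 / Juniper:23 / Cedar:30] → Fenby (3)
Fenby → [Larch:9 / Pine:11 / Maris:12 / Juniper:20 / Cedar:33] → Larch (9)
Larch → [Maris:11 / Juniper:17 / Pine:18 / Cedar:24] → Maris (11)
Maris → [Pine:7 / Juniper:8 / Cedar:35] → Pine (7)
Pine → [Juniper:9 / Cedar:42] → Juniper (9)
Juniper → [Cedar:37] → Cedar (37)
Return Cedar→Willow: 30.
Total = 3 + 9 + 11 + 7 + 9 + 37 + 30 = 106.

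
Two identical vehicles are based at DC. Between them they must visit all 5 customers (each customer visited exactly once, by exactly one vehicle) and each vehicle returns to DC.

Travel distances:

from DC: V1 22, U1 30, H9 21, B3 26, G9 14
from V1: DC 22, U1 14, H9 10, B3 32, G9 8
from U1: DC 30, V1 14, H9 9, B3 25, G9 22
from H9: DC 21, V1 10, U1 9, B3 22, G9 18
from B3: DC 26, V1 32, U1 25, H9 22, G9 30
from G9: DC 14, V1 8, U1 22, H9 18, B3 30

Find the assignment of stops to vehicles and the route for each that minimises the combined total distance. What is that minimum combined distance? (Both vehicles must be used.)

Minimum combined distance: 118.

Check every non-empty split of the stops between the two vehicles; for each half take its own optimal tour:
  {V1} + {U1, H9, B3, G9}: 44 + 92 = 136
  {U1} + {V1, H9, B3, G9}: 60 + 80 = 140
  {V1, U1} + {H9, B3, G9}: 66 + 80 = 146
  {H9} + {V1, U1, B3, G9}: 42 + 87 = 129
  {V1, H9} + {U1, B3, G9}: 53 + 87 = 140
  {U1, H9} + {V1, B3, G9}: 60 + 80 = 140
  … (15 splits in total)
  {B3} + {V1, U1, H9, G9}: 52 + 66 = 118  ← best
Best: vehicle 1 DC → B3 → DC = 52; vehicle 2 DC → H9 → U1 → V1 → G9 → DC = 66; combined 118.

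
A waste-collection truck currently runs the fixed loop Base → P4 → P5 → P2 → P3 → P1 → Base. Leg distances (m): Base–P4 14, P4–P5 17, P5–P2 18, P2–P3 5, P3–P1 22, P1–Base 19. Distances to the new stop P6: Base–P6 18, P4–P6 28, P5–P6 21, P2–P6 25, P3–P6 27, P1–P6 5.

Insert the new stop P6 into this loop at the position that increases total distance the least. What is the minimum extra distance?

Insertion cost between consecutive stops i–j is d(i,P6) + d(P6,j) − d(i,j):
  between Base and P4: 18 + 28 − 14 = 32
  between P4 and P5: 28 + 21 − 17 = 32
  between P5 and P2: 21 + 25 − 18 = 28
  between P2 and P3: 25 + 27 − 5 = 47
  between P3 and P1: 27 + 5 − 22 = 10
  between P1 and Base: 5 + 18 − 19 = 4
Cheapest insertion is between P1 and Base, adding 4.
New total = 95 + 4 = 99.

Adding 4 m by placing P6 on the P1–Base leg.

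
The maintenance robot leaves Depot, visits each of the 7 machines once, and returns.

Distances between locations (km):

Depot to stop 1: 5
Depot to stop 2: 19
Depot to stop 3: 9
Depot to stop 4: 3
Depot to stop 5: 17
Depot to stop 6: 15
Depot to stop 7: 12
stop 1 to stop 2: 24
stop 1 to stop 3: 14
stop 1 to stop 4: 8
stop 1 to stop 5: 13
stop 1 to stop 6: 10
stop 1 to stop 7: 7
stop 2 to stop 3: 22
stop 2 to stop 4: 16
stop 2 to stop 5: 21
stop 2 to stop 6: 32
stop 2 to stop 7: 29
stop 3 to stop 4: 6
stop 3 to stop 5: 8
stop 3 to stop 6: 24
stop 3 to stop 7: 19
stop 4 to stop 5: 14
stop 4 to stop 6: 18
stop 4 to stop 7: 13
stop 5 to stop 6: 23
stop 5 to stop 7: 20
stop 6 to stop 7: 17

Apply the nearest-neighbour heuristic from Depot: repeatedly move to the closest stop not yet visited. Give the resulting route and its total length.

From Depot: distances to unvisited — stop 4=3, stop 1=5, stop 3=9, stop 7=12, stop 6=15, stop 5=17, stop 2=19. Nearest is stop 4 (3).
From stop 4: distances to unvisited — stop 3=6, stop 1=8, stop 7=13, stop 5=14, stop 2=16, stop 6=18. Nearest is stop 3 (6).
From stop 3: distances to unvisited — stop 5=8, stop 1=14, stop 7=19, stop 2=22, stop 6=24. Nearest is stop 5 (8).
From stop 5: distances to unvisited — stop 1=13, stop 7=20, stop 2=21, stop 6=23. Nearest is stop 1 (13).
From stop 1: distances to unvisited — stop 7=7, stop 6=10, stop 2=24. Nearest is stop 7 (7).
From stop 7: distances to unvisited — stop 6=17, stop 2=29. Nearest is stop 6 (17).
From stop 6: distances to unvisited — stop 2=32. Nearest is stop 2 (32).
Return stop 2→Depot: 19.
Total = 3 + 6 + 8 + 13 + 7 + 17 + 32 + 19 = 105.

Nearest-neighbour total = 105 km; route Depot → stop 4 → stop 3 → stop 5 → stop 1 → stop 7 → stop 6 → stop 2 → Depot.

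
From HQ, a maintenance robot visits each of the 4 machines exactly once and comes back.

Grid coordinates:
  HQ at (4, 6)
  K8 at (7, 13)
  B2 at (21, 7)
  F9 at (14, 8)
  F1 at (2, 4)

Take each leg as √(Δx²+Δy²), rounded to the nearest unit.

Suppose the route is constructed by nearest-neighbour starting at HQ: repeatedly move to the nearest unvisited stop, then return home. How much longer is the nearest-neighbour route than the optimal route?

Excess over optimum: 1.

HQ: F1=3, K8=8, F9=10, B2=17 ⇒ F1
F1: K8=10, F9=13, B2=19 ⇒ K8
K8: F9=9, B2=15 ⇒ F9
F9: B2=7 ⇒ B2
NN route HQ → F1 → K8 → F9 → B2 → HQ costs 46.
Optimal: HQ → F9 → B2 → K8 → F1 → HQ costs 45 (by enumerating all 12 distinct tours).
Excess = 46 − 45 = 1.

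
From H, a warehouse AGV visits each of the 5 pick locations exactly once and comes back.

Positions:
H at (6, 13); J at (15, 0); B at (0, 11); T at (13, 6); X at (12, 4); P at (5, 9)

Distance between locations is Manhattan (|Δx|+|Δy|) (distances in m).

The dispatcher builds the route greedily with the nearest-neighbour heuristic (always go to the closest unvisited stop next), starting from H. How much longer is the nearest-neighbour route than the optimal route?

From H: P=5, B=8, T=14, X=15, J=22 → choose P (5).
From P: B=7, T=11, X=12, J=19 → choose B (7).
From B: T=18, X=19, J=26 → choose T (18).
From T: X=3, J=8 → choose X (3).
From X: J=7 → choose J (7).
NN route H → P → B → T → X → J → H costs 62.
Optimal: H → B → P → T → J → X → H costs 56 (by enumerating all 60 distinct tours).
Excess = 62 − 56 = 6.

Excess over optimum: 6 m.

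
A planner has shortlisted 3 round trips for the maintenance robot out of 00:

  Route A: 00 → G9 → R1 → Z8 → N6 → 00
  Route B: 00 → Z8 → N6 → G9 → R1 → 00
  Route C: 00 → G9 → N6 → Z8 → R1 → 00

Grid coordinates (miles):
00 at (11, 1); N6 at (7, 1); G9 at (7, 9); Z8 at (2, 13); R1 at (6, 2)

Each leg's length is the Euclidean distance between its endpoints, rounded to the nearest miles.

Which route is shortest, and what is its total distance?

45 miles — Route A is the shortest.

Route A: 9 + 7 + 12 + 13 + 4 = 45
Route B: 15 + 13 + 8 + 7 + 5 = 48
Route C: 9 + 8 + 13 + 12 + 5 = 47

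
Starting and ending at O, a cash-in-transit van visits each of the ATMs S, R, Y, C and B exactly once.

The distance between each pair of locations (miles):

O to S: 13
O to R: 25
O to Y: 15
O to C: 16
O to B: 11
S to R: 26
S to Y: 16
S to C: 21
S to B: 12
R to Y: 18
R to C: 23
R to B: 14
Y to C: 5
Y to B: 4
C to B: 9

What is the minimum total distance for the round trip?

Shortest round trip = 78 miles.

O-S-R-Y-C-B-O: 13+26+18+5+9+11 = 82
O-S-R-Y-B-C-O: 13+26+18+4+9+16 = 86
O-S-R-C-Y-B-O: 13+26+23+5+4+11 = 82
O-S-R-C-B-Y-O: 13+26+23+9+4+15 = 90
O-S-R-B-Y-C-O: 13+26+14+4+5+16 = 78
O-S-R-B-C-Y-O: 13+26+14+9+5+15 = 82
O-S-Y-R-C-B-O: 13+16+18+23+9+11 = 90
O-S-Y-R-B-C-O: 13+16+18+14+9+16 = 86
O-S-Y-C-R-B-O: 13+16+5+23+14+11 = 82
O-S-Y-C-B-R-O: 13+16+5+9+14+25 = 82
O-S-Y-B-R-C-O: 13+16+4+14+23+16 = 86
O-S-Y-B-C-R-O: 13+16+4+9+23+25 = 90
O-S-C-R-Y-B-O: 13+21+23+18+4+11 = 90
O-S-C-R-B-Y-O: 13+21+23+14+4+15 = 90
… (46 more)
The minimum is 78.
One optimal route: O → S → R → B → Y → C → O (or its reverse).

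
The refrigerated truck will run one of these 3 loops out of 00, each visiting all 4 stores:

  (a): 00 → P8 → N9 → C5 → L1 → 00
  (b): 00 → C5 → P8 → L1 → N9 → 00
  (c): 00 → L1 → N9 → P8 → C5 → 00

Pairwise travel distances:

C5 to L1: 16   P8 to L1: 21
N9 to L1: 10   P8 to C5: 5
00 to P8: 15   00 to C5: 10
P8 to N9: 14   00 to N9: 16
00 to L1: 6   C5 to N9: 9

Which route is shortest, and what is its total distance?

45 — (c) is the shortest.

(a): 15 + 14 + 9 + 16 + 6 = 60
(b): 10 + 5 + 21 + 10 + 16 = 62
(c): 6 + 10 + 14 + 5 + 10 = 45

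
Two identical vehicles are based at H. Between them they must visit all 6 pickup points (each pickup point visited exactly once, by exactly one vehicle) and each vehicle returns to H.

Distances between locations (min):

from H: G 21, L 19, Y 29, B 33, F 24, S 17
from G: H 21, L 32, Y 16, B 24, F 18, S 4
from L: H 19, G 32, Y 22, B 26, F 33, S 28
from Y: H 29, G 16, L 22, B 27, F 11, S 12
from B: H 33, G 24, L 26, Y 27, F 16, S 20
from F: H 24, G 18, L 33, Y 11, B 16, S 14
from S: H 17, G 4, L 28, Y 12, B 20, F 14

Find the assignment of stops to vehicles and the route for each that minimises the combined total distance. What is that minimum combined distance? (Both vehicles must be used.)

135 min — the smallest possible combined total.

There are 2^5 − 1 = 31 ways to divide the 6 stops into two non-empty groups. For each, the best each vehicle can do is its own shortest tour through its group:
  {G} + {L, Y, B, F, S}: 42 + 101 = 143
  {L} + {G, Y, B, F, S}: 38 + 97 = 135
  {G, L} + {Y, B, F, S}: 72 + 89 = 161
  {Y} + {G, L, B, F, S}: 58 + 100 = 158
  {G, Y} + {L, B, F, S}: 66 + 92 = 158
  {L, Y} + {G, B, F, S}: 70 + 85 = 155
  … (31 splits in total)
Best: vehicle 1 H → L → H = 38; vehicle 2 H → G → S → Y → F → B → H = 97; combined 135.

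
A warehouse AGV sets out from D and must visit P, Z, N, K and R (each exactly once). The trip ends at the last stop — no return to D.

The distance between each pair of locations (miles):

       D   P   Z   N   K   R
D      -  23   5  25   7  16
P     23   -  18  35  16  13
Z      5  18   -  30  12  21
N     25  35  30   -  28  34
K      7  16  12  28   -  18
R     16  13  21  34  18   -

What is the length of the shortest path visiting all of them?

There are 5! = 120 possible orderings.
D→P→Z→N→K→R: 23+18+30+28+18 = 117
D→P→Z→N→R→K: 23+18+30+34+18 = 123
D→P→Z→K→N→R: 23+18+12+28+34 = 115
D→P→Z→K→R→N: 23+18+12+18+34 = 105
D→P→Z→R→N→K: 23+18+21+34+28 = 124
D→P→Z→R→K→N: 23+18+21+18+28 = 108
D→P→N→Z→K→R: 23+35+30+12+18 = 118
D→P→N→Z→R→K: 23+35+30+21+18 = 127
D→P→N→K→Z→R: 23+35+28+12+21 = 119
D→P→N→K→R→Z: 23+35+28+18+21 = 125
D→P→N→R→Z→K: 23+35+34+21+12 = 125
D→P→N→R→K→Z: 23+35+34+18+12 = 122
D→P→K→Z→N→R: 23+16+12+30+34 = 115
D→P→K→Z→R→N: 23+16+12+21+34 = 106
… (106 more)
D→Z→K→P→R→N: 5+12+16+13+34 = 80  ← best
The minimum is 80.
One shortest path: D → Z → K → P → R → N.

Shortest open route: 80 miles.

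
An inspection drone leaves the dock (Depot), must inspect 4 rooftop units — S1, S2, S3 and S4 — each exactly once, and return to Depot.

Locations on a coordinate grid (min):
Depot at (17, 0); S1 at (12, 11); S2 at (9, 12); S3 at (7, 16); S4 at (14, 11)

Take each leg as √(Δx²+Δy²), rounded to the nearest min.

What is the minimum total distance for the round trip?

Shortest round trip = 38 min.

There are 12 distinct closed tours to check (reversals are equivalent).
Depot→S1→S2→S3→S4→Depot: 12+3+4+9+11 = 39
Depot→S1→S2→S4→S3→Depot: 12+3+5+9+19 = 48
Depot→S1→S3→S2→S4→Depot: 12+7+4+5+11 = 39
Depot→S1→S3→S4→S2→Depot: 12+7+9+5+14 = 47
Depot→S1→S4→S2→S3→Depot: 12+2+5+4+19 = 42
Depot→S1→S4→S3→S2→Depot: 12+2+9+4+14 = 41
Depot→S2→S1→S3→S4→Depot: 14+3+7+9+11 = 44
Depot→S2→S1→S4→S3→Depot: 14+3+2+9+19 = 47
Depot→S2→S3→S1→S4→Depot: 14+4+7+2+11 = 38
Depot→S2→S4→S1→S3→Depot: 14+5+2+7+19 = 47
Depot→S3→S1→S2→S4→Depot: 19+7+3+5+11 = 45
Depot→S3→S2→S1→S4→Depot: 19+4+3+2+11 = 39
The minimum is 38.
One optimal route: Depot → S2 → S3 → S1 → S4 → Depot (or its reverse).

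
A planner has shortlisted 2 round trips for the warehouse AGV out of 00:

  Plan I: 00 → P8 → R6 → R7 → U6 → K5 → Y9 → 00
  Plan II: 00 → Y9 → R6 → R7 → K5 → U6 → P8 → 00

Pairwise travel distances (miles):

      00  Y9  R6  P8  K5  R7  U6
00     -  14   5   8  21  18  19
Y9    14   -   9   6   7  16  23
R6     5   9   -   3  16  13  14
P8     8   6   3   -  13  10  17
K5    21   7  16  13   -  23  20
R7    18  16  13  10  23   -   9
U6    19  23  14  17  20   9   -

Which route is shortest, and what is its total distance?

Plan I: 8 + 3 + 13 + 9 + 20 + 7 + 14 = 74
Plan II: 14 + 9 + 13 + 23 + 20 + 17 + 8 = 104

Shortest is Plan I, total 74 miles.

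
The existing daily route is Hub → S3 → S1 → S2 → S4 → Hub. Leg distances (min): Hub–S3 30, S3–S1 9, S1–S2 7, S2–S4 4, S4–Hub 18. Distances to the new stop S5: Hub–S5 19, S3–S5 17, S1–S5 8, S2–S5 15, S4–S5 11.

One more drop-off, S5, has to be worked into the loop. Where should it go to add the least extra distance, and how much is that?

+6 min — insert S5 between Hub and S3.

Insertion cost between consecutive stops i–j is d(i,S5) + d(S5,j) − d(i,j):
  between Hub and S3: 19 + 17 − 30 = 6
  between S3 and S1: 17 + 8 − 9 = 16
  between S1 and S2: 8 + 15 − 7 = 16
  between S2 and S4: 15 + 11 − 4 = 22
  between S4 and Hub: 11 + 19 − 18 = 12
Cheapest insertion is between Hub and S3, adding 6.
New total = 68 + 6 = 74.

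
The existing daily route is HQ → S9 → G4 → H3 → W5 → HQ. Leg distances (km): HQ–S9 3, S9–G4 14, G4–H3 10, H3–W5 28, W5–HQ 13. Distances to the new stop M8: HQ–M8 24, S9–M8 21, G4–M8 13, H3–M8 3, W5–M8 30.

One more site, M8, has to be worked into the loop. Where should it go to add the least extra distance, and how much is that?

Minimum extra distance: 5 km, inserting M8 between H3 and W5.

Insertion cost between consecutive stops i–j is d(i,M8) + d(M8,j) − d(i,j):
  between HQ and S9: 24 + 21 − 3 = 42
  between S9 and G4: 21 + 13 − 14 = 20
  between G4 and H3: 13 + 3 − 10 = 6
  between H3 and W5: 3 + 30 − 28 = 5
  between W5 and HQ: 30 + 24 − 13 = 41
Cheapest insertion is between H3 and W5, adding 5.
New total = 68 + 5 = 73.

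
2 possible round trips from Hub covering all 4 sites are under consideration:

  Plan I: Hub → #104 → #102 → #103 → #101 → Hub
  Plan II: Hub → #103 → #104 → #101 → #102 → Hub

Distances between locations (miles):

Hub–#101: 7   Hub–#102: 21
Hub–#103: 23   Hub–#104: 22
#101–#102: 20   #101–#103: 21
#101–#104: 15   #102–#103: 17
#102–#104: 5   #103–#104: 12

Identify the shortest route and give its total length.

Shortest is Plan I, total 72 miles.

Plan I: 22 + 5 + 17 + 21 + 7 = 72
Plan II: 23 + 12 + 15 + 20 + 21 = 91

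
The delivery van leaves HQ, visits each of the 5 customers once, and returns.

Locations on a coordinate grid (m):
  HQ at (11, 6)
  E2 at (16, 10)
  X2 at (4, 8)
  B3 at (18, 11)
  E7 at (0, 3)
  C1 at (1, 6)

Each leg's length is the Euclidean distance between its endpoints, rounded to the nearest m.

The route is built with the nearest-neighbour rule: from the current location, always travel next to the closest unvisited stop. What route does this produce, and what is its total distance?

HQ → [E2:6 / X2:7 / B3:9 / C1:10 / E7:11] → E2 (6)
E2 → [B3:2 / X2:12 / C1:16 / E7:17] → B3 (2)
B3 → [X2:14 / C1:18 / E7:20] → X2 (14)
X2 → [C1:4 / E7:6] → C1 (4)
C1 → [E7:3] → E7 (3)
Return E7→HQ: 11.
Total = 6 + 2 + 14 + 4 + 3 + 11 = 40.

Total distance 40 m via the nearest-neighbour route HQ → E2 → B3 → X2 → C1 → E7 → HQ.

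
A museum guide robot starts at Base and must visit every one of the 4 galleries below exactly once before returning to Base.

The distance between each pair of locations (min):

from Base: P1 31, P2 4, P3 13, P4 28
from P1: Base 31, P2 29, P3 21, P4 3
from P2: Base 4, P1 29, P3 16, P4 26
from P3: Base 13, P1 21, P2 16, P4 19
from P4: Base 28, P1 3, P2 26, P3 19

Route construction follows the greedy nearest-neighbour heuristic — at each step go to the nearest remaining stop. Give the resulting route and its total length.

Total distance 73 min via the nearest-neighbour route Base → P2 → P3 → P4 → P1 → Base.

At Base the remaining stops are P2 4, P3 13, P4 28, P1 31; go to P2.
At P2 the remaining stops are P3 16, P4 26, P1 29; go to P3.
At P3 the remaining stops are P4 19, P1 21; go to P4.
At P4 the remaining stops are P1 3; go to P1.
Return P1→Base: 31.
Total = 4 + 16 + 19 + 3 + 31 = 73.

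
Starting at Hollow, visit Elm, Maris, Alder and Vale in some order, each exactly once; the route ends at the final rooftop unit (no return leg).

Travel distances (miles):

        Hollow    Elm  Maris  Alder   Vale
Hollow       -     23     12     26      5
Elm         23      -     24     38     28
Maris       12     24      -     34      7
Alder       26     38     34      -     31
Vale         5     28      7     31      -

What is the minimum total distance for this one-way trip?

There are 4! = 24 possible orderings.
Hollow → Elm → Maris → Alder → Vale: 23+24+34+31 = 112
Hollow → Elm → Maris → Vale → Alder: 23+24+7+31 = 85
Hollow → Elm → Alder → Maris → Vale: 23+38+34+7 = 102
Hollow → Elm → Alder → Vale → Maris: 23+38+31+7 = 99
Hollow → Elm → Vale → Maris → Alder: 23+28+7+34 = 92
Hollow → Elm → Vale → Alder → Maris: 23+28+31+34 = 116
Hollow → Maris → Elm → Alder → Vale: 12+24+38+31 = 105
Hollow → Maris → Elm → Vale → Alder: 12+24+28+31 = 95
Hollow → Maris → Alder → Elm → Vale: 12+34+38+28 = 112
Hollow → Maris → Alder → Vale → Elm: 12+34+31+28 = 105
Hollow → Maris → Vale → Elm → Alder: 12+7+28+38 = 85
Hollow → Maris → Vale → Alder → Elm: 12+7+31+38 = 88
Hollow → Alder → Elm → Maris → Vale: 26+38+24+7 = 95
Hollow → Alder → Elm → Vale → Maris: 26+38+28+7 = 99
… (10 more)
Hollow → Vale → Maris → Elm → Alder: 5+7+24+38 = 74  ← best
The minimum is 74.
One shortest path: Hollow → Vale → Maris → Elm → Alder.

Shortest open route: 74 miles.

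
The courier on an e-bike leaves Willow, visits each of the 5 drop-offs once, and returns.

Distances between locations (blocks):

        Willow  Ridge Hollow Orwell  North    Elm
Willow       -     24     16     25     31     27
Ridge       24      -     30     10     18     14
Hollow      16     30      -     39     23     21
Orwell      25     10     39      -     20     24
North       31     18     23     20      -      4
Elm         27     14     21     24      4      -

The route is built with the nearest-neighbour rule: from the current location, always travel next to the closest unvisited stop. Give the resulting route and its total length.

At Willow the remaining stops are Hollow 16, Ridge 24, Orwell 25, Elm 27, North 31; go to Hollow.
At Hollow the remaining stops are Elm 21, North 23, Ridge 30, Orwell 39; go to Elm.
At Elm the remaining stops are North 4, Ridge 14, Orwell 24; go to North.
At North the remaining stops are Ridge 18, Orwell 20; go to Ridge.
At Ridge the remaining stops are Orwell 10; go to Orwell.
Return Orwell→Willow: 25.
Total = 16 + 21 + 4 + 18 + 10 + 25 = 94.

94 blocks along Willow → Hollow → Elm → North → Ridge → Orwell → Willow.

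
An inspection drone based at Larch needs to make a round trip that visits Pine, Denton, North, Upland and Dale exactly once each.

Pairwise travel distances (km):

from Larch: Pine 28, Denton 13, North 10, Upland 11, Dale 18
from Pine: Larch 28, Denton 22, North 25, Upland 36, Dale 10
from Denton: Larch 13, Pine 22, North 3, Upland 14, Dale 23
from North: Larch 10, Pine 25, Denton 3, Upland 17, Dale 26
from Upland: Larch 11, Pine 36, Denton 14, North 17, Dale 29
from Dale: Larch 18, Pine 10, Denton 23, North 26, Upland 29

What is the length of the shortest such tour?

Larch → Pine → Denton → North → Upland → Dale → Larch: 28+22+3+17+29+18 = 117
Larch → Pine → Denton → North → Dale → Upland → Larch: 28+22+3+26+29+11 = 119
Larch → Pine → Denton → Upland → North → Dale → Larch: 28+22+14+17+26+18 = 125
Larch → Pine → Denton → Upland → Dale → North → Larch: 28+22+14+29+26+10 = 129
Larch → Pine → Denton → Dale → North → Upland → Larch: 28+22+23+26+17+11 = 127
Larch → Pine → Denton → Dale → Upland → North → Larch: 28+22+23+29+17+10 = 129
Larch → Pine → North → Denton → Upland → Dale → Larch: 28+25+3+14+29+18 = 117
Larch → Pine → North → Denton → Dale → Upland → Larch: 28+25+3+23+29+11 = 119
Larch → Pine → North → Upland → Denton → Dale → Larch: 28+25+17+14+23+18 = 125
Larch → Pine → North → Upland → Dale → Denton → Larch: 28+25+17+29+23+13 = 135
Larch → Pine → North → Dale → Denton → Upland → Larch: 28+25+26+23+14+11 = 127
Larch → Pine → North → Dale → Upland → Denton → Larch: 28+25+26+29+14+13 = 135
Larch → Pine → Upland → Denton → North → Dale → Larch: 28+36+14+3+26+18 = 125
Larch → Pine → Upland → Denton → Dale → North → Larch: 28+36+14+23+26+10 = 137
… (46 more)
Larch → Upland → Denton → North → Pine → Dale → Larch: 11+14+3+25+10+18 = 81  ← best
The minimum is 81.
One optimal route: Larch → Upland → Denton → North → Pine → Dale → Larch (or its reverse).

Shortest round trip = 81 km.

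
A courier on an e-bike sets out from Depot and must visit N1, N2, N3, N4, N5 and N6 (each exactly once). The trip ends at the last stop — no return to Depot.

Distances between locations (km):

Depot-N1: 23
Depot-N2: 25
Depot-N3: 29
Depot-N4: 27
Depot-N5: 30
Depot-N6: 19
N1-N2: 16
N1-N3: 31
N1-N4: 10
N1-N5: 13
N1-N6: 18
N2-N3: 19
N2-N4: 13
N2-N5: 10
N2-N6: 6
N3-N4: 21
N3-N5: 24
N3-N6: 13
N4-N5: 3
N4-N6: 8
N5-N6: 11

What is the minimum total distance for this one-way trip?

65 km — the minimum one-way total.

There are 6! = 720 possible orderings.
Depot - N1 - N2 - N3 - N4 - N5 - N6: 23+16+19+21+3+11 = 93
Depot - N1 - N2 - N3 - N4 - N6 - N5: 23+16+19+21+8+11 = 98
Depot - N1 - N2 - N3 - N5 - N4 - N6: 23+16+19+24+3+8 = 93
Depot - N1 - N2 - N3 - N5 - N6 - N4: 23+16+19+24+11+8 = 101
Depot - N1 - N2 - N3 - N6 - N4 - N5: 23+16+19+13+8+3 = 82
Depot - N1 - N2 - N3 - N6 - N5 - N4: 23+16+19+13+11+3 = 85
Depot - N1 - N2 - N4 - N3 - N5 - N6: 23+16+13+21+24+11 = 108
Depot - N1 - N2 - N4 - N3 - N6 - N5: 23+16+13+21+13+11 = 97
… (712 more)
Depot - N1 - N4 - N5 - N2 - N6 - N3: 23+10+3+10+6+13 = 65  ← best
The minimum is 65.
One shortest path: Depot → N1 → N4 → N5 → N2 → N6 → N3.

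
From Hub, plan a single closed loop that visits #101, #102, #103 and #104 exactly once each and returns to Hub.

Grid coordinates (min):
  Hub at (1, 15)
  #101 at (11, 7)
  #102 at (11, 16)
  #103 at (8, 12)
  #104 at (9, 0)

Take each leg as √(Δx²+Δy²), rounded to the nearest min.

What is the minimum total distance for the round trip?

45 min — the shortest possible round trip.

With 4 stops there are 4!/2 = 12 distinct round trips (a route and its reverse cost the same).
Hub→#101→#102→#103→#104→Hub: 13+9+5+12+17 = 56
Hub→#101→#102→#104→#103→Hub: 13+9+16+12+8 = 58
Hub→#101→#103→#102→#104→Hub: 13+6+5+16+17 = 57
Hub→#101→#103→#104→#102→Hub: 13+6+12+16+10 = 57
Hub→#101→#104→#102→#103→Hub: 13+7+16+5+8 = 49
Hub→#101→#104→#103→#102→Hub: 13+7+12+5+10 = 47
Hub→#102→#101→#103→#104→Hub: 10+9+6+12+17 = 54
Hub→#102→#101→#104→#103→Hub: 10+9+7+12+8 = 46
Hub→#102→#103→#101→#104→Hub: 10+5+6+7+17 = 45
Hub→#102→#104→#101→#103→Hub: 10+16+7+6+8 = 47
Hub→#103→#101→#102→#104→Hub: 8+6+9+16+17 = 56
Hub→#103→#102→#101→#104→Hub: 8+5+9+7+17 = 46
The minimum is 45.
One optimal route: Hub → #102 → #103 → #101 → #104 → Hub (or its reverse).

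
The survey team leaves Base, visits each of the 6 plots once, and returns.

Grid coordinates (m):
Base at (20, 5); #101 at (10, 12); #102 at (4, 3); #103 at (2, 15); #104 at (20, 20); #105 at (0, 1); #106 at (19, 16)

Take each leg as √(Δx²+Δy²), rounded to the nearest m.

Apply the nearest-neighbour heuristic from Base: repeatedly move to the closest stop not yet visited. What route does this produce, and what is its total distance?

Nearest-neighbour total = 73 m; route Base → #106 → #104 → #101 → #103 → #102 → #105 → Base.

At Base the remaining stops are #106 11, #101 12, #104 15, #102 16, #105 20, #103 21; go to #106.
At #106 the remaining stops are #104 4, #101 10, #103 17, #102 20, #105 24; go to #104.
At #104 the remaining stops are #101 13, #103 19, #102 23, #105 28; go to #101.
At #101 the remaining stops are #103 9, #102 11, #105 15; go to #103.
At #103 the remaining stops are #102 12, #105 14; go to #102.
At #102 the remaining stops are #105 4; go to #105.
Return #105→Base: 20.
Total = 11 + 4 + 13 + 9 + 12 + 4 + 20 = 73.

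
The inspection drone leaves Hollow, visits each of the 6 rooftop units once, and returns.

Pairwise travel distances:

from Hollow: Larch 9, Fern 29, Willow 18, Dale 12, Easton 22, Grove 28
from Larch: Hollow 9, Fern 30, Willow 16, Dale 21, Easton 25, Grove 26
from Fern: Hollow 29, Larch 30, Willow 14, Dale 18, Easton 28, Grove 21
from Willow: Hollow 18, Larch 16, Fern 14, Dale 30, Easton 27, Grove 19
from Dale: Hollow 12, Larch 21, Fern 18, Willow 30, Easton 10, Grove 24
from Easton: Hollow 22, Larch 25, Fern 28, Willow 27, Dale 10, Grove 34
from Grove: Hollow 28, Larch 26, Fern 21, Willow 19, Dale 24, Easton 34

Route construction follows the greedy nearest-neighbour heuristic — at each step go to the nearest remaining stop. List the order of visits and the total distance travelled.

From Hollow: distances to unvisited — Larch=9, Dale=12, Willow=18, Easton=22, Grove=28, Fern=29. Nearest is Larch (9).
From Larch: distances to unvisited — Willow=16, Dale=21, Easton=25, Grove=26, Fern=30. Nearest is Willow (16).
From Willow: distances to unvisited — Fern=14, Grove=19, Easton=27, Dale=30. Nearest is Fern (14).
From Fern: distances to unvisited — Dale=18, Grove=21, Easton=28. Nearest is Dale (18).
From Dale: distances to unvisited — Easton=10, Grove=24. Nearest is Easton (10).
From Easton: distances to unvisited — Grove=34. Nearest is Grove (34).
Return Grove→Hollow: 28.
Total = 9 + 16 + 14 + 18 + 10 + 34 + 28 = 129.

Total distance 129 via the nearest-neighbour route Hollow → Larch → Willow → Fern → Dale → Easton → Grove → Hollow.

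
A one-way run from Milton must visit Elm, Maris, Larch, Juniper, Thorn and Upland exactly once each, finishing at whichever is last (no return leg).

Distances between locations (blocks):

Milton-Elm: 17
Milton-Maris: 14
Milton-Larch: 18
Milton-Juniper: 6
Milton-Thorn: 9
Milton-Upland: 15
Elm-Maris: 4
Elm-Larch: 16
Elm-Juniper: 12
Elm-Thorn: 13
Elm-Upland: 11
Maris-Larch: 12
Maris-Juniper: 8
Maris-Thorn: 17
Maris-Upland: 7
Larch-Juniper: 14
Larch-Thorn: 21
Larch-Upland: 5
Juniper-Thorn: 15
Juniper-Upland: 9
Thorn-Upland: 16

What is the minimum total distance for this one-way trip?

There are 6! = 720 possible orderings.
Milton → Elm → Maris → Larch → Juniper → Thorn → Upland: 17+4+12+14+15+16 = 78
Milton → Elm → Maris → Larch → Juniper → Upland → Thorn: 17+4+12+14+9+16 = 72
Milton → Elm → Maris → Larch → Thorn → Juniper → Upland: 17+4+12+21+15+9 = 78
Milton → Elm → Maris → Larch → Thorn → Upland → Juniper: 17+4+12+21+16+9 = 79
Milton → Elm → Maris → Larch → Upland → Juniper → Thorn: 17+4+12+5+9+15 = 62
Milton → Elm → Maris → Larch → Upland → Thorn → Juniper: 17+4+12+5+16+15 = 69
Milton → Elm → Maris → Juniper → Larch → Thorn → Upland: 17+4+8+14+21+16 = 80
Milton → Elm → Maris → Juniper → Larch → Upland → Thorn: 17+4+8+14+5+16 = 64
… (712 more)
Milton → Thorn → Elm → Maris → Juniper → Upland → Larch: 9+13+4+8+9+5 = 48  ← best
The minimum is 48.
One shortest path: Milton → Thorn → Elm → Maris → Juniper → Upland → Larch.

Shortest open route: 48 blocks.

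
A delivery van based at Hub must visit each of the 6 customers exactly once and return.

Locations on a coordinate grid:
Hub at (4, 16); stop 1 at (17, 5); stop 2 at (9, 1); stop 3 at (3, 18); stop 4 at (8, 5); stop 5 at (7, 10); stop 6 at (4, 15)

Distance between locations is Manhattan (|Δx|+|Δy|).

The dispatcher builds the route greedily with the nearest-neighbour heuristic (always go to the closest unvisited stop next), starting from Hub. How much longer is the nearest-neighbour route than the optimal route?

The nearest-neighbour route is 2 longer than optimal.

Hub: stop 6=1, stop 3=3, stop 5=9, stop 4=15, stop 2=20, stop 1=24 ⇒ stop 6
stop 6: stop 3=4, stop 5=8, stop 4=14, stop 2=19, stop 1=23 ⇒ stop 3
stop 3: stop 5=12, stop 4=18, stop 2=23, stop 1=27 ⇒ stop 5
stop 5: stop 4=6, stop 2=11, stop 1=15 ⇒ stop 4
stop 4: stop 2=5, stop 1=9 ⇒ stop 2
stop 2: stop 1=12 ⇒ stop 1
NN route Hub → stop 6 → stop 3 → stop 5 → stop 4 → stop 2 → stop 1 → Hub costs 64.
Optimal: Hub → stop 1 → stop 2 → stop 4 → stop 5 → stop 6 → stop 3 → Hub costs 62 (by enumerating all 360 distinct tours).
Excess = 64 − 62 = 2.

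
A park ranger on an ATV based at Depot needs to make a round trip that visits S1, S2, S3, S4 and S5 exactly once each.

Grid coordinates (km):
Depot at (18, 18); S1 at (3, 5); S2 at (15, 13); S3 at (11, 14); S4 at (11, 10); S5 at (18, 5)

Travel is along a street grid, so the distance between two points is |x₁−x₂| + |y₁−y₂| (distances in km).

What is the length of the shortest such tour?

Depot→S1→S2→S3→S4→S5→Depot: 28+20+5+4+12+13 = 82
Depot→S1→S2→S3→S5→S4→Depot: 28+20+5+16+12+15 = 96
Depot→S1→S2→S4→S3→S5→Depot: 28+20+7+4+16+13 = 88
Depot→S1→S2→S4→S5→S3→Depot: 28+20+7+12+16+11 = 94
Depot→S1→S2→S5→S3→S4→Depot: 28+20+11+16+4+15 = 94
Depot→S1→S2→S5→S4→S3→Depot: 28+20+11+12+4+11 = 86
Depot→S1→S3→S2→S4→S5→Depot: 28+17+5+7+12+13 = 82
Depot→S1→S3→S2→S5→S4→Depot: 28+17+5+11+12+15 = 88
Depot→S1→S3→S4→S2→S5→Depot: 28+17+4+7+11+13 = 80
Depot→S1→S3→S4→S5→S2→Depot: 28+17+4+12+11+8 = 80
Depot→S1→S3→S5→S2→S4→Depot: 28+17+16+11+7+15 = 94
Depot→S1→S3→S5→S4→S2→Depot: 28+17+16+12+7+8 = 88
Depot→S1→S4→S2→S3→S5→Depot: 28+13+7+5+16+13 = 82
Depot→S1→S4→S2→S5→S3→Depot: 28+13+7+11+16+11 = 86
… (46 more)
Depot→S2→S3→S4→S1→S5→Depot: 8+5+4+13+15+13 = 58  ← best
The minimum is 58.
One optimal route: Depot → S2 → S3 → S4 → S1 → S5 → Depot (or its reverse).

58 km — the shortest possible round trip.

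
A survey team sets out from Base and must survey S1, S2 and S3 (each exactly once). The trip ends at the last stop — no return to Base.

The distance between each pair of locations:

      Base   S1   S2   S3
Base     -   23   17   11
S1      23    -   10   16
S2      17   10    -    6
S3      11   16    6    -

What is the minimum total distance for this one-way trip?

There are 3! = 6 possible orderings.
Base - S1 - S2 - S3: 23+10+6 = 39
Base - S1 - S3 - S2: 23+16+6 = 45
Base - S2 - S1 - S3: 17+10+16 = 43
Base - S2 - S3 - S1: 17+6+16 = 39
Base - S3 - S1 - S2: 11+16+10 = 37
Base - S3 - S2 - S1: 11+6+10 = 27
The minimum is 27.
One shortest path: Base → S3 → S2 → S1.

27 — the minimum one-way total.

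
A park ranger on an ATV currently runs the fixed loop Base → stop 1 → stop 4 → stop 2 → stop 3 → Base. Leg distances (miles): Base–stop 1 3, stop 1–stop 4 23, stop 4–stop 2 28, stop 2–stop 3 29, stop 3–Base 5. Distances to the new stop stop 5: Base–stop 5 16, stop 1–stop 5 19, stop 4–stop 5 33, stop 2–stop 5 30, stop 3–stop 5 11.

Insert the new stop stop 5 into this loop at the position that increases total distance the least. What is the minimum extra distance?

Insertion cost between consecutive stops i–j is d(i,stop 5) + d(stop 5,j) − d(i,j):
  between Base and stop 1: 16 + 19 − 3 = 32
  between stop 1 and stop 4: 19 + 33 − 23 = 29
  between stop 4 and stop 2: 33 + 30 − 28 = 35
  between stop 2 and stop 3: 30 + 11 − 29 = 12
  between stop 3 and Base: 11 + 16 − 5 = 22
Cheapest insertion is between stop 2 and stop 3, adding 12.
New total = 88 + 12 = 100.

+12 miles — insert stop 5 between stop 2 and stop 3.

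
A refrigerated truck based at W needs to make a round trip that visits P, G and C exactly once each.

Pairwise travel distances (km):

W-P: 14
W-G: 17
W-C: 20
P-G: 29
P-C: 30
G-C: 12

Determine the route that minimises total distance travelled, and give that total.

Shortest round trip = 73 km.

There are 3 distinct closed tours to check (reversals are equivalent).
W → P → G → C → W: 14+29+12+20 = 75
W → P → C → G → W: 14+30+12+17 = 73
W → G → P → C → W: 17+29+30+20 = 96
The minimum is 73.
One optimal route: W → P → C → G → W (or its reverse).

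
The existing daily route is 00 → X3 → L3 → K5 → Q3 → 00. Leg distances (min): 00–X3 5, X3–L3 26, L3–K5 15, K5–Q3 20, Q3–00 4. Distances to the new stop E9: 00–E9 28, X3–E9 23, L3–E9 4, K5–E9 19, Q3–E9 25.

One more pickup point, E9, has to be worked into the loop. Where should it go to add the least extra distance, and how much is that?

Adding 1 min by placing E9 on the X3–L3 leg.

Insertion cost between consecutive stops i–j is d(i,E9) + d(E9,j) − d(i,j):
  between 00 and X3: 28 + 23 − 5 = 46
  between X3 and L3: 23 + 4 − 26 = 1
  between L3 and K5: 4 + 19 − 15 = 8
  between K5 and Q3: 19 + 25 − 20 = 24
  between Q3 and 00: 25 + 28 − 4 = 49
Cheapest insertion is between X3 and L3, adding 1.
New total = 70 + 1 = 71.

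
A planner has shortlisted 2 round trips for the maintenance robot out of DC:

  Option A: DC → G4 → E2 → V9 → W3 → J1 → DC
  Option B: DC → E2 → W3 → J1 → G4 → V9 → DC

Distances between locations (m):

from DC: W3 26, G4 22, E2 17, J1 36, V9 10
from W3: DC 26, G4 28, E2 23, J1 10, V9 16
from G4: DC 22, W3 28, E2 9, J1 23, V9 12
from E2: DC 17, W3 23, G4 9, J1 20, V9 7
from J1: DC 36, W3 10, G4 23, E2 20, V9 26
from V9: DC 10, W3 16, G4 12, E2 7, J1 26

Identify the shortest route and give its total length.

95 m — Option B is the shortest.

Option A: 22 + 9 + 7 + 16 + 10 + 36 = 100
Option B: 17 + 23 + 10 + 23 + 12 + 10 = 95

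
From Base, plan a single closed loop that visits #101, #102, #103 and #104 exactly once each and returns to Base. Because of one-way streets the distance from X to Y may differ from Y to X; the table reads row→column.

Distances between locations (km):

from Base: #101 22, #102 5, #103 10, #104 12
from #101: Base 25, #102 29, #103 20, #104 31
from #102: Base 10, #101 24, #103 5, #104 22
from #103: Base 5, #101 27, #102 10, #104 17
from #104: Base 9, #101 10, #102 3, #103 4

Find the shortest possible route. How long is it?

Base - #101 - #102 - #103 - #104 - Base: 22+29+5+17+9 = 82
Base - #101 - #102 - #104 - #103 - Base: 22+29+22+4+5 = 82
Base - #101 - #103 - #102 - #104 - Base: 22+20+10+22+9 = 83
Base - #101 - #103 - #104 - #102 - Base: 22+20+17+3+10 = 72
Base - #101 - #104 - #102 - #103 - Base: 22+31+3+5+5 = 66
Base - #101 - #104 - #103 - #102 - Base: 22+31+4+10+10 = 77
Base - #102 - #101 - #103 - #104 - Base: 5+24+20+17+9 = 75
Base - #102 - #101 - #104 - #103 - Base: 5+24+31+4+5 = 69
Base - #102 - #103 - #101 - #104 - Base: 5+5+27+31+9 = 77
Base - #102 - #103 - #104 - #101 - Base: 5+5+17+10+25 = 62
Base - #102 - #104 - #101 - #103 - Base: 5+22+10+20+5 = 62
Base - #102 - #104 - #103 - #101 - Base: 5+22+4+27+25 = 83
Base - #103 - #101 - #102 - #104 - Base: 10+27+29+22+9 = 97
Base - #103 - #101 - #104 - #102 - Base: 10+27+31+3+10 = 81
… (10 more)
Base - #104 - #101 - #102 - #103 - Base: 12+10+29+5+5 = 61  ← best
The minimum is 61.
One optimal route: Base → #104 → #101 → #102 → #103 → Base.

Shortest round trip = 61 km.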